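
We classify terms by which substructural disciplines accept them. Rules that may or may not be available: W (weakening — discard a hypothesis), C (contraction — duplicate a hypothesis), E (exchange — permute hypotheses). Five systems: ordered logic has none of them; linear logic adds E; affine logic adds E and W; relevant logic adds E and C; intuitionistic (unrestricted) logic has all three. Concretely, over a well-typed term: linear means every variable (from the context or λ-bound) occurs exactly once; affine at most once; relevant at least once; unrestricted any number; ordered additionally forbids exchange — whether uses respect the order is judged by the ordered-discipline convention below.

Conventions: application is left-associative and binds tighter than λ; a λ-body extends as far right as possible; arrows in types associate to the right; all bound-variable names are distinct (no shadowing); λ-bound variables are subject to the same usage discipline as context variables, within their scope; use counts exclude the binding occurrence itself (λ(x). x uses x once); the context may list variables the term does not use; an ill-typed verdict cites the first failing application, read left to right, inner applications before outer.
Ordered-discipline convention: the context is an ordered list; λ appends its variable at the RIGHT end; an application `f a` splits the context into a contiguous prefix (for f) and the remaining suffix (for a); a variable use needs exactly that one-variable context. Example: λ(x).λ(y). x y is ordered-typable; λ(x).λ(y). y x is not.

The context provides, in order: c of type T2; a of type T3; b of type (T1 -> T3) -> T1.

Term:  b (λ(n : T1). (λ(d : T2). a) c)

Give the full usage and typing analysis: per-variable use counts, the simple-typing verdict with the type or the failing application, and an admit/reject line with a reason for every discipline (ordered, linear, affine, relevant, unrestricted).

counts: c: 1×; a: 1×; b: 1×; n (λ-bound): 0×; d (λ-bound): 0×
order of uses: b, a, c
typing: well-typed at T1
ordered ✗ (needs weakening: n, d unused)
linear ✗ (needs weakening: n, d unused)
affine ✓ (no duplicate uses among c, a, b, n, d)
relevant ✗ (needs weakening: n, d unused)
unrestricted ✓ (simply typable at T1; W, C, E all held)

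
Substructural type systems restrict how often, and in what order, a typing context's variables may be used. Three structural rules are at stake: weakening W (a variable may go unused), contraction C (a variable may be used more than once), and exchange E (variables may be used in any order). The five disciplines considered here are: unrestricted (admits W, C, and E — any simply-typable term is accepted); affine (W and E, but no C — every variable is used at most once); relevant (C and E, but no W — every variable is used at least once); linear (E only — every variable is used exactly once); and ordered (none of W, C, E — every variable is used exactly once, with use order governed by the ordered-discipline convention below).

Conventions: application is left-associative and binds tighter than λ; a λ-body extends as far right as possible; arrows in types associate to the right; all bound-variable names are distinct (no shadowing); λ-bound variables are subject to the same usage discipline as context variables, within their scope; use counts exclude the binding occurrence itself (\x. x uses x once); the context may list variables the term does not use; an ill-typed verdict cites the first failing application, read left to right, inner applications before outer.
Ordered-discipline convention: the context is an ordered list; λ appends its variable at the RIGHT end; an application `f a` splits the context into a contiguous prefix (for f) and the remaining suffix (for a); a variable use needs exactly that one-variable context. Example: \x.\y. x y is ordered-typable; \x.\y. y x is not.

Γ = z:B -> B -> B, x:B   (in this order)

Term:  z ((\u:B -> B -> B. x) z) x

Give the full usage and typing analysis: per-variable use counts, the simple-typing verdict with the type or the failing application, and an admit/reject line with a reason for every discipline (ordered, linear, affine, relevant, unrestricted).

counts: z: 2×, x: 2×, u [bound]: 0×
uses in reading order: z, x, z, x
typing: ✓ — B
ordered: ✗, uses contraction: z ×2, x ×2; needs weakening: u unused
linear: ✗, uses contraction: z ×2, x ×2; needs weakening: u unused
affine: ✗, uses contraction: z ×2, x ×2
relevant: ✗, needs weakening: u unused
unrestricted: ✓, well-typed at B; no restrictions here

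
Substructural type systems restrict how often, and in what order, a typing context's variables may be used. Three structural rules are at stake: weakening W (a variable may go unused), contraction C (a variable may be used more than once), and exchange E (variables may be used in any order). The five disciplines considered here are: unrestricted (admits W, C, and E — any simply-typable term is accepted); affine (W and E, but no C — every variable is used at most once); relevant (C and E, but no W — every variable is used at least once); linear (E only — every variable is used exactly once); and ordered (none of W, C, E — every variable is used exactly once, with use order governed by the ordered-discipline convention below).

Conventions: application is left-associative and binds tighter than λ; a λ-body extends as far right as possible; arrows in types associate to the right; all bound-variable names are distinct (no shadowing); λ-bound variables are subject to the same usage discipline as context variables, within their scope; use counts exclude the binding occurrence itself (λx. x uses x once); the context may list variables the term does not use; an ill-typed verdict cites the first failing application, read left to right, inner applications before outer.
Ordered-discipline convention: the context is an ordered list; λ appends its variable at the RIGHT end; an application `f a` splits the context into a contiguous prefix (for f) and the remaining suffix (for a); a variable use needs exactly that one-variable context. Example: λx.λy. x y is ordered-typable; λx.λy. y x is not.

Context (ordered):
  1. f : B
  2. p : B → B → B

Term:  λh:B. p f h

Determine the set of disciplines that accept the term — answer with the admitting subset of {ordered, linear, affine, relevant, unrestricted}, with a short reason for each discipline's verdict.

admitted by: linear, affine, relevant, unrestricted
counts: f ×1, p ×1, h (bound) ×1
left-to-right use order: p, f, h
typing: the term checks, with type B → B
ordered: ✗ — no contiguous prefix/suffix split fits p, f, h
linear: ✓ — single use per variable (f, p, h)
affine: ✓ — no duplicate uses among f, p, h
relevant: ✓ — none of f, p, h goes unused
unrestricted: ✓ — type-checks (B → B) and nothing is barred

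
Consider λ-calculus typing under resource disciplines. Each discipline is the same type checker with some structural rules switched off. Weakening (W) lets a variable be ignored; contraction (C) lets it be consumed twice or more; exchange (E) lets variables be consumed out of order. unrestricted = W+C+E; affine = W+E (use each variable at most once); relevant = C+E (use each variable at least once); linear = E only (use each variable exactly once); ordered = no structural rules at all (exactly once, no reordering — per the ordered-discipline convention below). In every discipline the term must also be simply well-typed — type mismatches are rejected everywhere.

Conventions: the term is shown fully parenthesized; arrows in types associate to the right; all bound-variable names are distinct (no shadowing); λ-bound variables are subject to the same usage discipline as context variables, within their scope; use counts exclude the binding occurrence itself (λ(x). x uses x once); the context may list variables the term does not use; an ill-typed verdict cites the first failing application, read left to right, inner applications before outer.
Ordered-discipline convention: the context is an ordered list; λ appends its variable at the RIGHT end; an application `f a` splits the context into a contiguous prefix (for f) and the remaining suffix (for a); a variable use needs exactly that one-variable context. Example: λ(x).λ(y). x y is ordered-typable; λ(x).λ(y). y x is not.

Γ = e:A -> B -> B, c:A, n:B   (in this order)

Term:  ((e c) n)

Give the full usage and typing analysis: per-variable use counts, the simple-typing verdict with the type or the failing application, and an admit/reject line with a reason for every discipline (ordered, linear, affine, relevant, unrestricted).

counts: e: 1×, c: 1×, n: 1×
order of uses: e, c, n
typing: the term checks, with type B
ordered: ✓ — one use each (e, c, n); ordered split holds
linear: ✓ — single use per variable (e, c, n)
affine: ✓ — none of e, c, n used more than once
relevant: ✓ — at least one use each (e, c, n)
unrestricted: ✓ — typability at B is all that's needed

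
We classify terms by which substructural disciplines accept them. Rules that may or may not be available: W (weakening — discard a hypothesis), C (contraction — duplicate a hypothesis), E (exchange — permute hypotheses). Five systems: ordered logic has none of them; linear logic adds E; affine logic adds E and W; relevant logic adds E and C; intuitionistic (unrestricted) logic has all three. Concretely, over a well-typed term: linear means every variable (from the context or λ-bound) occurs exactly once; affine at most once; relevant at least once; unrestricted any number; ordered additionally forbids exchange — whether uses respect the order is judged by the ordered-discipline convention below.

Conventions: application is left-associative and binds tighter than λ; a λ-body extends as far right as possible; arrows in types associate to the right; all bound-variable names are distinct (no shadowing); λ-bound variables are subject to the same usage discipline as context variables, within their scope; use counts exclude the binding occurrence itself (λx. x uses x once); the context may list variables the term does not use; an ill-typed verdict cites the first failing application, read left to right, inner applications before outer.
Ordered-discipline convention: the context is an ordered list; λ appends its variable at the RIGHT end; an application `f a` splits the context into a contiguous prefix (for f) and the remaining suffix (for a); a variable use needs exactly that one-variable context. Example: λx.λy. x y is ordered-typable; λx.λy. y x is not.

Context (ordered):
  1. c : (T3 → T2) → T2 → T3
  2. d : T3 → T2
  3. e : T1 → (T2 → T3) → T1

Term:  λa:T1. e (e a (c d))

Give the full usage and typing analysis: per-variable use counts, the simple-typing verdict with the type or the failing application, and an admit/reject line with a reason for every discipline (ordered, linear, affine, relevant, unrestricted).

variable uses: c ×1, d ×1, e ×2, a (λ-bound) ×1
left-to-right use order: e, e, a, c, d
typing: ✓ — T1 → (T2 → T3) → T1
ordered ✗ (repeated use of e ×2)
linear ✗ (repeated use of e ×2)
affine ✗ (repeated use of e ×2)
relevant ✓ (every one of c, d, e, a appears)
unrestricted ✓ (typability at T1 → (T2 → T3) → T1 is all that's needed)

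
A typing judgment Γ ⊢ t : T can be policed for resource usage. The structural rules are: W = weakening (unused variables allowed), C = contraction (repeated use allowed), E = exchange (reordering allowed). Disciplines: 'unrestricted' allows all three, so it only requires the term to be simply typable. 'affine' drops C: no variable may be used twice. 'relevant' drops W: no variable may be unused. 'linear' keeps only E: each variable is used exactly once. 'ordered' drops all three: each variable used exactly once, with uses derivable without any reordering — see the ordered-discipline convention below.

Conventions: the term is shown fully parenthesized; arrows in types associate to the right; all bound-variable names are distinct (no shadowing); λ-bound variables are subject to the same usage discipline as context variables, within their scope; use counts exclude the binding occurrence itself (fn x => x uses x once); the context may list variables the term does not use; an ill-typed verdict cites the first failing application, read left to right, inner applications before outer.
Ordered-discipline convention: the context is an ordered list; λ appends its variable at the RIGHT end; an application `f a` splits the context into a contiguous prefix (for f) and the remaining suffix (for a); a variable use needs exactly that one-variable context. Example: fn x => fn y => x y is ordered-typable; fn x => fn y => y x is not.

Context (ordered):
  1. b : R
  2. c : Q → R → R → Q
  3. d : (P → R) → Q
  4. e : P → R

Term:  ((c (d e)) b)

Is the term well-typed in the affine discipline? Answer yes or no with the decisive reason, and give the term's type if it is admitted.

yes — no duplicate uses among b, c, d, e; term : R → Q
counts: b: 1×; c: 1×; d: 1×; e: 1×
left-to-right use order: c, d, e, b
typing: ✓ — R → Q
across the five disciplines: ordered ✗ | linear ✓ | affine ✓ | relevant ✓ | unrestricted ✓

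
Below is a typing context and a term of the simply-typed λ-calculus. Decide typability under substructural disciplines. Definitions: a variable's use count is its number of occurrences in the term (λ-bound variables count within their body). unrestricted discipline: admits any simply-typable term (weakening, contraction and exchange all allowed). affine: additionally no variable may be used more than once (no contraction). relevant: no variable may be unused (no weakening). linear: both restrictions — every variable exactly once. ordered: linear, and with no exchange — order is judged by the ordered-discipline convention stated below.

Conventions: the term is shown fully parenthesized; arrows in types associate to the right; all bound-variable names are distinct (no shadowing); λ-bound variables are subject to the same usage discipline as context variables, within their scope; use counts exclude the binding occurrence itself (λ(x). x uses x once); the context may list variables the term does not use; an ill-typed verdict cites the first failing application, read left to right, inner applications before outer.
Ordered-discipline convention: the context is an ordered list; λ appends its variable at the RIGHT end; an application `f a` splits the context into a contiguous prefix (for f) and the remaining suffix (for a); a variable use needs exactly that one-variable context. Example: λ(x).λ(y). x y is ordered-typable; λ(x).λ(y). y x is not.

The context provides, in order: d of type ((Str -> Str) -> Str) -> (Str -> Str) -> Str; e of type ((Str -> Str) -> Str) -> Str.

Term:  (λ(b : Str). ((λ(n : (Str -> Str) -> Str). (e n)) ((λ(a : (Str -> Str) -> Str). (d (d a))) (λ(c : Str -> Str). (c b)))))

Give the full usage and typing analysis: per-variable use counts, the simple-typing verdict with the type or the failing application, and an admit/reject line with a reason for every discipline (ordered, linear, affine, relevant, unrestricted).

counts: d: 2, e: 1, b (λ-bound): 1, n (λ-bound): 1, a (λ-bound): 1, c (λ-bound): 1
uses in reading order: e, n, d, d, a, c, b
typing: the term checks, with type Str -> Str
ordered ✗ (d ×2 used more than once (contraction))
linear ✗ (d ×2 used more than once (contraction))
affine ✗ (d ×2 used more than once (contraction))
relevant ✓ (d, e, b, n, a, c: all used, weakening unneeded)
unrestricted ✓ (well-typed at Str -> Str; no restrictions here)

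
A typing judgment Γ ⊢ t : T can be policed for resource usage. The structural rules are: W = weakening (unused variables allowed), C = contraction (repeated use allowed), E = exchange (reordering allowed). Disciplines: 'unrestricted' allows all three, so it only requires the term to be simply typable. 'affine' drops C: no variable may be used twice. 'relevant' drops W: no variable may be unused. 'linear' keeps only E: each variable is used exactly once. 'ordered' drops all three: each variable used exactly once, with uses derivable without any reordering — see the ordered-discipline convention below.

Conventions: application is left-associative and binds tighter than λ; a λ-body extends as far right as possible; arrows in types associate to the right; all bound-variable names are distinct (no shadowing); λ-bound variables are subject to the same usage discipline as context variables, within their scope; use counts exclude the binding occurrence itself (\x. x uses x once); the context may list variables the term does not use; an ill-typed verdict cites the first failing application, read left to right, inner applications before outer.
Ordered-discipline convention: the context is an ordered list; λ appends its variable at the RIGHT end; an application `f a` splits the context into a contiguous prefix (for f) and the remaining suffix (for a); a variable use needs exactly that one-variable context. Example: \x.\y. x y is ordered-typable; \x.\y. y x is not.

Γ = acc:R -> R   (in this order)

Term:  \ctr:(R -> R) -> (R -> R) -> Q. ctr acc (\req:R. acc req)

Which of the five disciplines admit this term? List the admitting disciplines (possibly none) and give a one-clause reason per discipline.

admitted by: relevant, unrestricted
use counts: acc=2; ctr (λ-bound)=1; req (λ-bound)=1
use order (left to right): ctr, acc, acc, req
typing: the term checks, with type ((R -> R) -> (R -> R) -> Q) -> Q
ordered: ✗ — needs contraction — acc ×2
linear: ✗ — needs contraction — acc ×2
affine: ✗ — needs contraction — acc ×2
relevant: ✓ — acc, ctr, req: all used, weakening unneeded
unrestricted: ✓ — simply typable at ((R -> R) -> (R -> R) -> Q) -> Q; W, C, E all held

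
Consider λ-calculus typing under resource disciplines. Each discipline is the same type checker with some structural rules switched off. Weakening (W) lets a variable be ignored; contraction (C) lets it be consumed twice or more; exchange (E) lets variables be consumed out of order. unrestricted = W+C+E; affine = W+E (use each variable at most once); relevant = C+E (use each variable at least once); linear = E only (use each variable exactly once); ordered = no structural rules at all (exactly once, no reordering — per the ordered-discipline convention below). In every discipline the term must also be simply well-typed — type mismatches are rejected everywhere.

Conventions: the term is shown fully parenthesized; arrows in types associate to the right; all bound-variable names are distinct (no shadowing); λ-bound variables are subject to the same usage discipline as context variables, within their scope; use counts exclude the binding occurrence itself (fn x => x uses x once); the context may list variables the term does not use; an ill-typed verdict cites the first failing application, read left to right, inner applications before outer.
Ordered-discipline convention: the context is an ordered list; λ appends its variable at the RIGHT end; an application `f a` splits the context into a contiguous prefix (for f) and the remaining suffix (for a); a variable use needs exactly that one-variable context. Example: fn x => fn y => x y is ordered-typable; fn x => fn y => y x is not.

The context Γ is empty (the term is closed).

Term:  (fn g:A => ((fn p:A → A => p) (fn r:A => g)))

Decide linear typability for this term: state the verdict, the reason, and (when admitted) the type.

no — r never used (weakening)
usage: g (λ-bound): 1×, p (λ-bound): 1×, r (λ-bound): 0×
order of uses: p, g
typing: well-typed — term : A → A → A
all disciplines: ordered ✗, linear ✗, affine ✓, relevant ✗, unrestricted ✓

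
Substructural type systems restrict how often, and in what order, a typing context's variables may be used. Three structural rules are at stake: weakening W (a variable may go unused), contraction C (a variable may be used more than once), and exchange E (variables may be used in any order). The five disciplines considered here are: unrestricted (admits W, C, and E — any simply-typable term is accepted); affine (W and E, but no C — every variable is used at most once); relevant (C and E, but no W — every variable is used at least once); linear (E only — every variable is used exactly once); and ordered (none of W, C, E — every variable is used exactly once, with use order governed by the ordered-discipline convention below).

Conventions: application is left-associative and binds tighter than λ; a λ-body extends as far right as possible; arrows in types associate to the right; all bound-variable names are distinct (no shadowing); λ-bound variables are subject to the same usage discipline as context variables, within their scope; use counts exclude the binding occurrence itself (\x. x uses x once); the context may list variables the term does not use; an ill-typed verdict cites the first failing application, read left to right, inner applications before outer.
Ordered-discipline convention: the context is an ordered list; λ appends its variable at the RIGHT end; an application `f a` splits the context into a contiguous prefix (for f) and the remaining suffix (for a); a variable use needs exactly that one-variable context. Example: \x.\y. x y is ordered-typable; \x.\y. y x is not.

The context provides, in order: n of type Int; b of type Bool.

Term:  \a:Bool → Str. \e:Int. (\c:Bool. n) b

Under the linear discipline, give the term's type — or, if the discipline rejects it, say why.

not well-typed under linear — a, e, c never used (weakening)
use counts: n: 1, b: 1, a (λ-bound): 0, e (λ-bound): 0, c (λ-bound): 0
uses in reading order: n, b
typing: the term checks, with type (Bool → Str) → Int → Int
per-discipline verdicts: ordered ✗, linear ✗, affine ✓, relevant ✗, unrestricted ✓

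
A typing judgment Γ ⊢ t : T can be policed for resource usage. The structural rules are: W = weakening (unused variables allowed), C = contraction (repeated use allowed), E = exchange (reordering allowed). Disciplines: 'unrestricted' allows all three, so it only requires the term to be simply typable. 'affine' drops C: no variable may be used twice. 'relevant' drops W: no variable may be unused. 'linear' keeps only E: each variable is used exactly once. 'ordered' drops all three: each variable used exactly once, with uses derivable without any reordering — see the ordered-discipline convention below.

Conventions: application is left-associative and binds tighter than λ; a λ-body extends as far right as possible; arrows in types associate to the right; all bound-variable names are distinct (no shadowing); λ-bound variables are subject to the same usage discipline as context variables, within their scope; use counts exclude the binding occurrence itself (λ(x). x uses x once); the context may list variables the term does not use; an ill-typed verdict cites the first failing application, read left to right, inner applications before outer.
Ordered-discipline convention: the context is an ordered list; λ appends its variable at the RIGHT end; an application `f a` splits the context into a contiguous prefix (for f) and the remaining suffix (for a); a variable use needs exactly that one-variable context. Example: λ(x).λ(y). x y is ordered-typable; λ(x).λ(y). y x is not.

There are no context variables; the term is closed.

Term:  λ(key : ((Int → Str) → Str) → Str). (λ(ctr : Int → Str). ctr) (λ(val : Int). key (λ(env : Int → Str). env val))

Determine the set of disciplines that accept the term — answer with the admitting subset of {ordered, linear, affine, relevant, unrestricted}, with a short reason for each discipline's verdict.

admitted by: linear, affine, relevant, unrestricted
variable uses: key (λ-bound): 1×; ctr (λ-bound): 1×; val (λ-bound): 1×; env (λ-bound): 1×
use order (left to right): ctr, key, env, val
typing: ✓ — (((Int → Str) → Str) → Str) → Int → Str
ordered ✗ (needs exchange: uses follow ctr, key, env, val)
linear ✓ (exactly-once usage across key, ctr, val, env)
affine ✓ (at most one use each (key, ctr, val, env))
relevant ✓ (every one of key, ctr, val, env appears)
unrestricted ✓ (type-checks ((((Int → Str) → Str) → Str) → Int → Str) and nothing is barred)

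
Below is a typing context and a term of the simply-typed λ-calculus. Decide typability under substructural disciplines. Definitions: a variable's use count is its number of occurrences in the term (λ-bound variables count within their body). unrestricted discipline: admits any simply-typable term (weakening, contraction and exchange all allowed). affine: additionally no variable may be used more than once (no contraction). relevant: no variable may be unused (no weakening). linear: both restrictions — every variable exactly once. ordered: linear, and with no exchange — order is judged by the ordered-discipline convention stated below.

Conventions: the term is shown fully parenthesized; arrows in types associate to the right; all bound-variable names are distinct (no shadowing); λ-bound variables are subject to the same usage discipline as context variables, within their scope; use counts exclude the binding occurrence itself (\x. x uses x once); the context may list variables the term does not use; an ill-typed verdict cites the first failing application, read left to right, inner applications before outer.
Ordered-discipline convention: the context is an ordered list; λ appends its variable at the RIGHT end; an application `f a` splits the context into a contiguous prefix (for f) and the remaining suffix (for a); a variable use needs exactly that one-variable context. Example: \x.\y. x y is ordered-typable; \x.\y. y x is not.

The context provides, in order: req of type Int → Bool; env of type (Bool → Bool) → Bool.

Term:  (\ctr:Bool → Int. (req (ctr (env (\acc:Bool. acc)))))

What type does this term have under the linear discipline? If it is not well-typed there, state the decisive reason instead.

term : (Bool → Int) → Bool
use counts: req: 1×; env: 1×; ctr (bound): 1×; acc (bound): 1×
order of uses: req, ctr, env, acc
typing: well-typed at (Bool → Int) → Bool
summary: ordered ✗, linear ✓, affine ✓, relevant ✓, unrestricted ✓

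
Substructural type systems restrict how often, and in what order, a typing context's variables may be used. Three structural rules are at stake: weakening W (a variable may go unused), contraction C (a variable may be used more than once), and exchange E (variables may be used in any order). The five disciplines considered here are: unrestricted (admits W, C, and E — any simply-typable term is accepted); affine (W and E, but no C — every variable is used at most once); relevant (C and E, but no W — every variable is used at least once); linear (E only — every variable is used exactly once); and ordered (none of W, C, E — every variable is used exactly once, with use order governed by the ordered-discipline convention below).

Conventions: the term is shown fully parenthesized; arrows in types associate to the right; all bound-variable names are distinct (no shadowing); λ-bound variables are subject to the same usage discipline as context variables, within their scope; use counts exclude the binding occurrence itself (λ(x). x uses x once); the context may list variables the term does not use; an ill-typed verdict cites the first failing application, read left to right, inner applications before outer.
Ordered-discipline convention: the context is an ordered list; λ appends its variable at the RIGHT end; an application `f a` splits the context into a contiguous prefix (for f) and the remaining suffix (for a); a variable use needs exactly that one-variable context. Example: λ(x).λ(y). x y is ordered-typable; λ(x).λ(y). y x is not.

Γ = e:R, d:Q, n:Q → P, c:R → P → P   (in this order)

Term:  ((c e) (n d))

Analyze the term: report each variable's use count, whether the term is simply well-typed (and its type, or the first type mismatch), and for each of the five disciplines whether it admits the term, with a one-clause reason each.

variable uses: e: 1×; d: 1×; n: 1×; c: 1×
order of uses: c, e, n, d
typing: the term checks, with type P
ordered: ✗ — needs exchange: uses follow c, e, n, d
linear: ✓ — each of e, d, n, c used exactly once
affine: ✓ — no duplicate uses among e, d, n, c
relevant: ✓ — e, d, n, c: all used, weakening unneeded
unrestricted: ✓ — simply typable at P; W, C, E all held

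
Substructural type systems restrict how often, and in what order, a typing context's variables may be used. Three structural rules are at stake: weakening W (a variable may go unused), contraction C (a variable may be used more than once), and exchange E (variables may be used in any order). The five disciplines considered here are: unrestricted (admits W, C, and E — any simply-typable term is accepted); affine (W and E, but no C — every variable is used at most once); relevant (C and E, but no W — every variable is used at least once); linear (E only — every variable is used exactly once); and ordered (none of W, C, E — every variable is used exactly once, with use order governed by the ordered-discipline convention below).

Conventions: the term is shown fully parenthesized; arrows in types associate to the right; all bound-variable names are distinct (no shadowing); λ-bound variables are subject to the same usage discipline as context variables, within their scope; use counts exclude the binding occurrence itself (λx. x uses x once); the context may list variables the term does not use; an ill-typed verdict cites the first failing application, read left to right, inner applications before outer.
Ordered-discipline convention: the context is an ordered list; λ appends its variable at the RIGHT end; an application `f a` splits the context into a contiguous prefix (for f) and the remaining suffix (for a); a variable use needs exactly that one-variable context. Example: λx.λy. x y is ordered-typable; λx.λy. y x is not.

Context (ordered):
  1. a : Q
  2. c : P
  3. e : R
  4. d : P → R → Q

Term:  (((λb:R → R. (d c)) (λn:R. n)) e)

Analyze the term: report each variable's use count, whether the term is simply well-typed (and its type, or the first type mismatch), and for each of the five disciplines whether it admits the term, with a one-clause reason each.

variable uses: a=0; c=1; e=1; d=1; b (bound)=0; n (bound)=1
use order (left to right): d, c, n, e
typing: the term checks, with type Q
ordered ✗ (a, b never used (weakening))
linear ✗ (a, b never used (weakening))
affine ✓ (at most one use each (a, c, e, d, b, n))
relevant ✗ (a, b never used (weakening))
unrestricted ✓ (well-typed at Q; no restrictions here)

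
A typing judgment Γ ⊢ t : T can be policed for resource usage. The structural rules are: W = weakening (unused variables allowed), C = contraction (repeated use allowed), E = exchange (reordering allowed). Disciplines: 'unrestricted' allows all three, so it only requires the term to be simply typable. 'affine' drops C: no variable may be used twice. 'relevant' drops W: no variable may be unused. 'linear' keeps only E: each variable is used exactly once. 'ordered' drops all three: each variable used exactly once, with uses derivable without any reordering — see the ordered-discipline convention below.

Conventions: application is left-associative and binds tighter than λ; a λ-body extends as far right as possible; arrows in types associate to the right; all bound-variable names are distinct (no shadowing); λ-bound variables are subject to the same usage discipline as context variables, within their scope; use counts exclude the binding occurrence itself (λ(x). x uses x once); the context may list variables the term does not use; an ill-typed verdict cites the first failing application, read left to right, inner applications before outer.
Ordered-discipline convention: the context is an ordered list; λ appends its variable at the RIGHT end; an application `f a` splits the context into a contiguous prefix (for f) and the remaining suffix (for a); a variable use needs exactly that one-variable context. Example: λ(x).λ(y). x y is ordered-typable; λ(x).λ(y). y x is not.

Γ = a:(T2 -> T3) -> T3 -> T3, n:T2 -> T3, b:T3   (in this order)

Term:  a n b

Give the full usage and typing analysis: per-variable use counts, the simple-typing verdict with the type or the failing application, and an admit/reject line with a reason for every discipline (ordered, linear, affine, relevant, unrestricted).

use counts: a ×1, n ×1, b ×1
uses in reading order: a, n, b
typing: well-typed — term : T3
ordered: ✓, a, n, b once each; derivable with no W/C/E
linear: ✓, exactly-once usage across a, n, b
affine: ✓, none of a, n, b used more than once
relevant: ✓, a, n, b: all used, weakening unneeded
unrestricted: ✓, type-checks (T3) and nothing is barred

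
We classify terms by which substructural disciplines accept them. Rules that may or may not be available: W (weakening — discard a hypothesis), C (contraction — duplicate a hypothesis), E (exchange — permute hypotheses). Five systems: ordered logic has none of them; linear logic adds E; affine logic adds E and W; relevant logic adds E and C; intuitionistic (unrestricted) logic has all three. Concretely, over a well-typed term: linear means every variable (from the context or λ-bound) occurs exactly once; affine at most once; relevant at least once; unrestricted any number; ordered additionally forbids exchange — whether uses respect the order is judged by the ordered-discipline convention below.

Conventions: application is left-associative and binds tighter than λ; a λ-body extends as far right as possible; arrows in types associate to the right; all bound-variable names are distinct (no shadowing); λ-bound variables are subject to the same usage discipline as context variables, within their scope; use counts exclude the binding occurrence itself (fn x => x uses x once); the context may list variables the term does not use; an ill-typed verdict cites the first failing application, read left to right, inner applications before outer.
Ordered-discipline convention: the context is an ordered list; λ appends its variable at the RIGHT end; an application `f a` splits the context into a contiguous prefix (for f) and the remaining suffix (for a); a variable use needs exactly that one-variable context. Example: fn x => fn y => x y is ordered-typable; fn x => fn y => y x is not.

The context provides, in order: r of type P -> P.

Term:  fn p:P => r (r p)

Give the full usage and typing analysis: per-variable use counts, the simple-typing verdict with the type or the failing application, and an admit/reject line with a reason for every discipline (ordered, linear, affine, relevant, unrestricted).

counts: r: 2; p (λ-bound): 1
uses in reading order: r, r, p
typing: well-typed at P -> P
ordered: ✗, needs contraction — r ×2
linear: ✗, needs contraction — r ×2
affine: ✗, needs contraction — r ×2
relevant: ✓, at least one use each (r, p)
unrestricted: ✓, simply typable at P -> P; W, C, E all held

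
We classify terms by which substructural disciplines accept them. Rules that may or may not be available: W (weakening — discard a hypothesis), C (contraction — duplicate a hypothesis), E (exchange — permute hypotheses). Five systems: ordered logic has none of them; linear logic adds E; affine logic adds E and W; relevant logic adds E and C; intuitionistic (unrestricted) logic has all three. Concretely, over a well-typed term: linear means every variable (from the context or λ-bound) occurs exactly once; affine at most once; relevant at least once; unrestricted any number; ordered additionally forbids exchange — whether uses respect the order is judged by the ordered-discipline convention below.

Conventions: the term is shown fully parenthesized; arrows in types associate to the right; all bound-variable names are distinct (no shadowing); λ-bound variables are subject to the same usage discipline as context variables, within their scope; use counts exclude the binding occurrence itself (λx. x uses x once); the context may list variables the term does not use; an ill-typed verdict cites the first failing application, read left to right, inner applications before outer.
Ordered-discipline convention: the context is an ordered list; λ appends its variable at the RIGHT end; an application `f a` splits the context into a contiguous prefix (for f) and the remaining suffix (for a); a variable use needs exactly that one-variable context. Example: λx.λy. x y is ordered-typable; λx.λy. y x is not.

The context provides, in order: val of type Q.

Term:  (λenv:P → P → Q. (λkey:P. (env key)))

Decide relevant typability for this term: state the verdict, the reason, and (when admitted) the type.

no — unused: val — weakening required
usage: val: 0; env (bound): 1; key (bound): 1
use order (left to right): env, key
typing: well-typed — term : (P → P → Q) → P → P → Q
across the five disciplines: ordered ✗; linear ✗; affine ✓; relevant ✗; unrestricted ✓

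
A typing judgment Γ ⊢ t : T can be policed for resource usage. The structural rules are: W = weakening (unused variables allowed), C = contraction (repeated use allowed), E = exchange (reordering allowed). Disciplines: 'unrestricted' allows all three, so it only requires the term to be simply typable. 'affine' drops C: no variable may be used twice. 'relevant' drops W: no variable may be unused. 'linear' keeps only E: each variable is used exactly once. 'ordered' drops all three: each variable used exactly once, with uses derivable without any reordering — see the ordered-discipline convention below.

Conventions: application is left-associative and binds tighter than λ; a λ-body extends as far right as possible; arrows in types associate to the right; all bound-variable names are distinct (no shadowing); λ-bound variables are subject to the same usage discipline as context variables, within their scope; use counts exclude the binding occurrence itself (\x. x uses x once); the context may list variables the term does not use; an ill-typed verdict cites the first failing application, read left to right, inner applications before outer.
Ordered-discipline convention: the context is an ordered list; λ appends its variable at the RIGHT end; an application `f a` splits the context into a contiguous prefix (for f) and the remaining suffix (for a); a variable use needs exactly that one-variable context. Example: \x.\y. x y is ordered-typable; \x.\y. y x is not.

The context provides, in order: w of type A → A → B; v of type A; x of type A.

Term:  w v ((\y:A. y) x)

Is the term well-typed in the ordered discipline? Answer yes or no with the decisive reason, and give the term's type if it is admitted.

yes — single-use (w, v, x, y), ordered derivation ok; term : B
use counts: w: 1, v: 1, x: 1, y [bound]: 1
order of uses: w, v, y, x
typing: ✓ — B
across the five disciplines: ordered ✓; linear ✓; affine ✓; relevant ✓; unrestricted ✓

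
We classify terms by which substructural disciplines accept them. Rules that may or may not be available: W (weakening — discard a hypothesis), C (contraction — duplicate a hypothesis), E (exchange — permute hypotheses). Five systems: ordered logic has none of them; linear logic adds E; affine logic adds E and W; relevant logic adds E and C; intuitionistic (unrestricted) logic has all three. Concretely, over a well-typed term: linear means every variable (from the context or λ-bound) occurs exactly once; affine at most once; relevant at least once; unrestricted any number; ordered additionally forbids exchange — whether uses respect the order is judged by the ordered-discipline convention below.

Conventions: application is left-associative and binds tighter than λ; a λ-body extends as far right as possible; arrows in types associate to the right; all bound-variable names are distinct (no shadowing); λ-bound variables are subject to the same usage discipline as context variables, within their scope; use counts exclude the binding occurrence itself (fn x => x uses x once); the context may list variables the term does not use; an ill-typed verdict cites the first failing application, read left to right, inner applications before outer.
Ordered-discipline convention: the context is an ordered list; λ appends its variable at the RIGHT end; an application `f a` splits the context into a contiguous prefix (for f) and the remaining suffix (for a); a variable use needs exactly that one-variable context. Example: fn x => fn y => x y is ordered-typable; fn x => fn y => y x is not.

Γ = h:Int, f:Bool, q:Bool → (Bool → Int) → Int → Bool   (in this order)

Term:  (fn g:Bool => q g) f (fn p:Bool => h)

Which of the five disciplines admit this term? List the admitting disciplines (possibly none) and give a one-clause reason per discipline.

admitted by: affine, unrestricted
usage: h ×1; f ×1; q ×1; g (bound) ×1; p (bound) ×0
uses in reading order: q, g, f, h
typing: ✓ — Int → Bool
ordered: ✗ — needs weakening: p unused
linear: ✗ — needs weakening: p unused
affine: ✓ — at most one use each (h, f, q, g, p)
relevant: ✗ — needs weakening: p unused
unrestricted: ✓ — type-checks (Int → Bool) and nothing is barred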